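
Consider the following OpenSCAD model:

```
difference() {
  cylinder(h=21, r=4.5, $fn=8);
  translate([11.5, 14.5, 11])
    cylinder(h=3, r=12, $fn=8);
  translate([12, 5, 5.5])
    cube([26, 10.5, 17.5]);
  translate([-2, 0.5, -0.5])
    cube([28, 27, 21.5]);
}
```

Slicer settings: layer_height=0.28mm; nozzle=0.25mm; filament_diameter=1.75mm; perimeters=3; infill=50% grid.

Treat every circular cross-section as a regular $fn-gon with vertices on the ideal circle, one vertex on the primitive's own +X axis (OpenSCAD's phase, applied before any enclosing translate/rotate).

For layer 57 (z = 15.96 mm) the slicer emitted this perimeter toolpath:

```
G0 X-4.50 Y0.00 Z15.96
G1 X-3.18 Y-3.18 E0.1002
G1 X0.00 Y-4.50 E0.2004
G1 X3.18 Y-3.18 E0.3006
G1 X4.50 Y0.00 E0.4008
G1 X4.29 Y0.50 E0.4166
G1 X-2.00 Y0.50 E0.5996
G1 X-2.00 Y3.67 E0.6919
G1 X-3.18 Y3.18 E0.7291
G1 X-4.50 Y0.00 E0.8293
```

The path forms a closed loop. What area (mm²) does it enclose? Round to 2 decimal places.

37.96 mm²

Apply the shoelace formula to the sequence of (X, Y) vertices; enclosed area = 37.96 mm².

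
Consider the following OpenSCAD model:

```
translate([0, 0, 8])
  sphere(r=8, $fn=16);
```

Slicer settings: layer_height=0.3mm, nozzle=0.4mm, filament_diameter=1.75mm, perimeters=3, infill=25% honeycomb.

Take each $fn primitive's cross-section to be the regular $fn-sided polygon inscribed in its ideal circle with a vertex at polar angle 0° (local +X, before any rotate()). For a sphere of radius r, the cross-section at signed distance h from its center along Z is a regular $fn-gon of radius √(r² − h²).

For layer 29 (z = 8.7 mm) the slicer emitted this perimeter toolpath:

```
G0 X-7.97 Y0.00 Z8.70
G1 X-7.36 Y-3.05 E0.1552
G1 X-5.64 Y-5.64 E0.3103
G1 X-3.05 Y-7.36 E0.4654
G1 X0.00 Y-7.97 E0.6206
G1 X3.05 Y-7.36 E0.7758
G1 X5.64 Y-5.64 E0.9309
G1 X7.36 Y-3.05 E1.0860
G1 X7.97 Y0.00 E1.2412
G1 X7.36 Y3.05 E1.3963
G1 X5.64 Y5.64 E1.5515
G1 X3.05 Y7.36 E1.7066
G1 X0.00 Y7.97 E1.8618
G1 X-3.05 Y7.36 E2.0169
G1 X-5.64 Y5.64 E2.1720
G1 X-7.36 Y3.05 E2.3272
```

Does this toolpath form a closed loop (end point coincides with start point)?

Start point (G0): (-7.97, 0.00). End point (last G1): the path does not return to the start — open.

no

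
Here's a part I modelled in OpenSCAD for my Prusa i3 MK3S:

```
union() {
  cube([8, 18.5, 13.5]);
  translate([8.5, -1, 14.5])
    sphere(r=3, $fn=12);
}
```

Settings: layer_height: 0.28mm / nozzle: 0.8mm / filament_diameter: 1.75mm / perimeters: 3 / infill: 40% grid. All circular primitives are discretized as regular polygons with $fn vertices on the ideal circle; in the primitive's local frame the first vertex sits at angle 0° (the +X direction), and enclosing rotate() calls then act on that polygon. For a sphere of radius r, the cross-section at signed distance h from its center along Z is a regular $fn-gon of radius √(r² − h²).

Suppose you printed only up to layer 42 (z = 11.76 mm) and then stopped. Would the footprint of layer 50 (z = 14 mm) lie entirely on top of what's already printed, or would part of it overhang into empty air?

Compare the two slices. At z = 11.76: the cube is present — its section is the full 8×18.5 rectangle (area 148.00 mm²); the r=3 sphere at (8.5, -1) contributes a regular 12-gon of circumradius √(3²−2.74²) = 1.222 (area = (12/2)·1.222²·sin(360°/12) = 4.48 mm²); Combining (union): the regions partially overlap — summed areas 152.48 mm² minus the doubly-counted overlap 0.01 mm² gives 152.47 mm² — area = 152.47 mm². At z = 14: the cube is not intersected at this z (z outside [0, 13.5]); the r=3 sphere at (8.5, -1) contributes a regular 12-gon of circumradius √(3²−0.5²) = 2.958 (area = (12/2)·2.958²·sin(360°/12) = 26.25 mm²); Taking the union: only the r=3 sphere at (8.5, -1) is present, so the union is just that shape — area = 26.25 mm². Checking containment: at z = 14 the cross-section extends beyond the z = 11.76 cross-section by about 18.99 mm².

part overhangs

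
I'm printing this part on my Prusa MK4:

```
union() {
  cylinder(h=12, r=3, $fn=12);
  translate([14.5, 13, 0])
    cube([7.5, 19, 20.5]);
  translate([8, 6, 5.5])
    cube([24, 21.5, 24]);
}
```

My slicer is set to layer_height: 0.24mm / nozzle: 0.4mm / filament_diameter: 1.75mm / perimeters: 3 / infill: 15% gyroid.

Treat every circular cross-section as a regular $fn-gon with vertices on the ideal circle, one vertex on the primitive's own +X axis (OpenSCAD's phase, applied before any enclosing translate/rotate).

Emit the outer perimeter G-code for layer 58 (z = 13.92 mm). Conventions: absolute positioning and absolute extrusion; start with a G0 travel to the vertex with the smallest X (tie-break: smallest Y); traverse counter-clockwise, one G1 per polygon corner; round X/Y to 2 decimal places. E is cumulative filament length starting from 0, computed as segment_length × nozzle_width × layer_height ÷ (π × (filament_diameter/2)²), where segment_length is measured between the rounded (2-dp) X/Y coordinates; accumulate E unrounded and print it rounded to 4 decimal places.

G0 X8.00 Y6.00 Z13.92
G1 X32.00 Y6.00 E0.9579
G1 X32.00 Y27.50 E1.8160
G1 X22.00 Y27.50 E2.2151
G1 X22.00 Y32.00 E2.3947
G1 X14.50 Y32.00 E2.6941
G1 X14.50 Y27.50 E2.8737
G1 X8.00 Y27.50 E3.1331
G1 X8.00 Y6.00 E3.9912

At z = 13.92 mm: the cylinder is not intersected at this z (z outside [0, 12]); the cube at (14.5, 13) is present — its section is the full 7.5×19 rectangle; the 24×21.5 cube at (8, 6) contributes its full rectangle; Combining (union): the regions partially overlap (shared area 108.75 mm²), so overlapping operands fuse into one piece — 1 connected region. The outline is a single polygon with 8 vertices. Extrusion per mm of travel: 0.4 × 0.24 / (π × 0.875²) = 0.039912. Accumulating E over each segment gives final E = 3.9912.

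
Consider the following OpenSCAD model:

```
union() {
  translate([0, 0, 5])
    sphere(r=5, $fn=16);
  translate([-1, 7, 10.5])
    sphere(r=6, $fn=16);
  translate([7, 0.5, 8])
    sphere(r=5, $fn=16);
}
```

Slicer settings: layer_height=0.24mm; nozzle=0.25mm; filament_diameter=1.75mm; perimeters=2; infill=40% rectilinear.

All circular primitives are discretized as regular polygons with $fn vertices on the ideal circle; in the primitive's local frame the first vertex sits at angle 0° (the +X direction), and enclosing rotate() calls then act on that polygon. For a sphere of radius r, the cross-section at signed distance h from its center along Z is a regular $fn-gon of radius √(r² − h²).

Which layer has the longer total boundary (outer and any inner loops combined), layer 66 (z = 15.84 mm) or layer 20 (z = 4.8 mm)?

layer 20 (z = 4.8 mm)

Layer 66 (z = 15.84): the sphere does not reach this height (|z−center|=10.840 > r=5); the r=6 sphere at (-1, 7) contributes a regular 16-gon of circumradius √(6²−5.34²) = 2.736 (perimeter = 2·16·2.736·sin(180°/16) = 17.08 mm); the sphere at (7, 0.5) is absent (|z−center|=7.840 > r=5); Taking the union: only the r=6 sphere at (-1, 7) is present, so the union is just that shape — boundary = 17.08 mm. So its perimeter = 17.08 mm. Layer 20 (z = 4.8): the sphere: section is a regular 16-gon, circumradius = √(r²−h²) = √(5²−0.2²) = 4.996 (perimeter = 2·16·4.996·sin(180°/16) = 31.19 mm); the r=6 sphere at (-1, 7) slices to a regular 16-gon of circumradius 1.873 (√(r²−h²) with h=5.7 from center) (perimeter = 2·16·1.873·sin(180°/16) = 11.70 mm); the sphere at (7, 0.5): section is a regular 16-gon, circumradius = √(r²−h²) = √(5²−3.2²) = 3.842 (perimeter = 2·16·3.842·sin(180°/16) = 23.98 mm); Taking the union: the regions partially overlap (shared area 5.96 mm²), so the edge portions inside another operand are dropped and the merged outline is re-measured after clipping — boundary = 55.83 mm. So its perimeter = 55.83 mm. Layer 20 is larger (55.83 vs 17.08 mm).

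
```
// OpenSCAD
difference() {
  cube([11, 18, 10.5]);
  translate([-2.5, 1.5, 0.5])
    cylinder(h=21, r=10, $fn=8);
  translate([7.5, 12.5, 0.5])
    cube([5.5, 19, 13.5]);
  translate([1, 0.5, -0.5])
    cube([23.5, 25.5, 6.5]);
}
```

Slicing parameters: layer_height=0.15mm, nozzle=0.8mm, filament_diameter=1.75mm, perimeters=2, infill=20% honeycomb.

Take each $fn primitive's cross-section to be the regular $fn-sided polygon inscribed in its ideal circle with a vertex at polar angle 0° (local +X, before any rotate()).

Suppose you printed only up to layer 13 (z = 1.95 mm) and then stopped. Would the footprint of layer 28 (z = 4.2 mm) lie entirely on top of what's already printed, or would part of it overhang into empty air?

Compare the two slices. At z = 1.95: the 11×18 cube contributes its full rectangle (area 198.00 mm²); the cylinder at (-2.5, 1.5): section is a regular 8-gon, circumradius r=10 (area = (8/2)·10.000²·sin(360°/8) = 282.84 mm²); the cube at (7.5, 12.5) (footprint 5.5×19) is included at this height (area 104.50 mm²); the 23.5×25.5 cube at (1, 0.5) contributes its full rectangle (area 599.25 mm²); Subtracting the remaining from the first: starting from the 11×18 cube (198.00 mm²), the r=10 cylinder at (-2.5, 1.5) partially overlaps it — only the 57.79 mm² overlap (of its 282.84 mm²) is removed, clipping the outline; the 5.5×19 cube at (7.5, 12.5) partially overlaps it — only the 19.25 mm² overlap (of its 104.50 mm²) is removed, clipping the outline; the 23.5×25.5 cube at (1, 0.5) partially overlaps it — only the 111.21 mm² overlap (of its 599.25 mm²) is removed, clipping the outline — area = 9.75 mm². At z = 4.2: the 11×18 cube contributes its full rectangle (area 198.00 mm²); the r=10 cylinder at (-2.5, 1.5) gives a regular 8-gon of circumradius 10 (constant along its height) (area = (8/2)·10.000²·sin(360°/8) = 282.84 mm²); the 5.5×19 cube at (7.5, 12.5) contributes its full rectangle (area 104.50 mm²); the cube at (1, 0.5) is present — its section is the full 23.5×25.5 rectangle (area 599.25 mm²); Subtracting the remaining from the first: starting from the 11×18 cube (198.00 mm²), the r=10 cylinder at (-2.5, 1.5) partially overlaps it — only the 57.79 mm² overlap (of its 282.84 mm²) is removed, clipping the outline; the 5.5×19 cube at (7.5, 12.5) partially overlaps it — only the 19.25 mm² overlap (of its 104.50 mm²) is removed, clipping the outline; the 23.5×25.5 cube at (1, 0.5) partially overlaps it — only the 111.21 mm² overlap (of its 599.25 mm²) is removed, clipping the outline — area = 9.75 mm². Checking containment: the cross-section at z = 4.2 is a subset of the cross-section at z = 1.95.

entirely on top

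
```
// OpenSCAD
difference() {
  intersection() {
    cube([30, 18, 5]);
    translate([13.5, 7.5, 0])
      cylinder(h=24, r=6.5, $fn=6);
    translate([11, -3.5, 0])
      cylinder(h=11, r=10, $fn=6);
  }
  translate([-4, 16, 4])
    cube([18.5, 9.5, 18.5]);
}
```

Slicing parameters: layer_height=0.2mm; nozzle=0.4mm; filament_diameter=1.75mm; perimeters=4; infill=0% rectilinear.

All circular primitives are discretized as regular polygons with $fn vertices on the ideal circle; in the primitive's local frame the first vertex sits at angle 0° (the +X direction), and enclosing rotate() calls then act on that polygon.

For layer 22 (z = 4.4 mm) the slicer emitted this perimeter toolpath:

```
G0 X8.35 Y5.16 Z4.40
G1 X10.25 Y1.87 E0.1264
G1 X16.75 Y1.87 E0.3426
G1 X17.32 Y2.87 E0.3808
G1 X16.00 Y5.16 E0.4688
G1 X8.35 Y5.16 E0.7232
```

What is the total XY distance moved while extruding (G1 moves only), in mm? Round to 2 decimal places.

Sum the Euclidean lengths of each G1 segment: total = 21.74 mm.

21.74 mm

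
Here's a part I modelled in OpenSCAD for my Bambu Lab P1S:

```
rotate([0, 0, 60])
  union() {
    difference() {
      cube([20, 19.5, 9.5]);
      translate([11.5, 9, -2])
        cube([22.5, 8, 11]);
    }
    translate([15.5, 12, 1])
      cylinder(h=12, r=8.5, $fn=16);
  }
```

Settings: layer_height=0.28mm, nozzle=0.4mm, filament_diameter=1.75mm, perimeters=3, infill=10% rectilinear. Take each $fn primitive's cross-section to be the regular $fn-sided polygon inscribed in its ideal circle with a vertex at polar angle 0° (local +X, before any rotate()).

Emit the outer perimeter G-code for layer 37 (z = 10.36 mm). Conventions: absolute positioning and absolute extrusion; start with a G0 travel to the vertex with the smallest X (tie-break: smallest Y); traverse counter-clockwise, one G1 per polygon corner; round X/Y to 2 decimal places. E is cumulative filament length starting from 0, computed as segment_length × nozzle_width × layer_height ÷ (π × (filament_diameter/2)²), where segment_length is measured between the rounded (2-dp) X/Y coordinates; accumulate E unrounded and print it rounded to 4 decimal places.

At z = 10.36 mm: the cube is not intersected at this z (z outside [0, 9.5]); the cube at (11.5, 9) does not reach this height (z outside [-2, 9]); Subtracting the remaining from the first: the first operand is absent here, so nothing remains; the cylinder at (15.5, 12): section is a regular 16-gon, circumradius r=8.5; Taking the union: only the r=8.5 cylinder at (15.5, 12) is present, so the union is just that shape — 1 connected region; (whole slice rotated 60° about Z — lengths, areas and connectivity unchanged). The outline is a single polygon with 16 vertices. Extrusion per mm of travel: 0.4 × 0.28 / (π × 0.875²) = 0.046564. Accumulating E over each segment gives final E = 2.4708.

G0 X-11.07 Y20.53 Z10.36
G1 X-10.85 Y17.22 E0.1545
G1 X-9.39 Y14.25 E0.3086
G1 X-6.89 Y12.06 E0.4633
G1 X-3.75 Y11.00 E0.6176
G1 X-0.44 Y11.21 E0.7721
G1 X2.53 Y12.68 E0.9264
G1 X4.72 Y15.17 E1.0808
G1 X5.78 Y18.31 E1.2351
G1 X5.57 Y21.62 E1.3896
G1 X4.10 Y24.60 E1.5443
G1 X1.61 Y26.78 E1.6984
G1 X-1.53 Y27.85 E1.8529
G1 X-4.84 Y27.63 E2.0073
G1 X-7.82 Y26.17 E2.1618
G1 X-10.00 Y23.67 E2.3163
G1 X-11.07 Y20.53 E2.4708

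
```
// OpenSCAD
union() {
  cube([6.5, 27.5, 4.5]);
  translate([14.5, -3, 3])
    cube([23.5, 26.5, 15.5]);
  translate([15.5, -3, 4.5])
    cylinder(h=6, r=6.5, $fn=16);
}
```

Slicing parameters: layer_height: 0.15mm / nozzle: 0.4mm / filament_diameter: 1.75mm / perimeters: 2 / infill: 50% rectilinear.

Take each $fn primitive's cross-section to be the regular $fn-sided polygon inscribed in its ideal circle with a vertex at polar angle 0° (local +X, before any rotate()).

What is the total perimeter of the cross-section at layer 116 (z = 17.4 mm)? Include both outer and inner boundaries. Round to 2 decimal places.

100.00 mm

At z = 17.4 mm: the cube is absent (z outside [0, 4.5]); the 23.5×26.5 cube at (14.5, -3) contributes its full rectangle (perimeter 100.00 mm); the cylinder at (15.5, -3) is not intersected at this z (z outside [4.5, 10.5]); Combining (union): only the 23.5×26.5 cube at (14.5, -3) is present, so the union is just that shape — boundary = 100.00 mm. Overall, the cross-section is a single solid region. Total boundary length (outer) = 100.00 mm.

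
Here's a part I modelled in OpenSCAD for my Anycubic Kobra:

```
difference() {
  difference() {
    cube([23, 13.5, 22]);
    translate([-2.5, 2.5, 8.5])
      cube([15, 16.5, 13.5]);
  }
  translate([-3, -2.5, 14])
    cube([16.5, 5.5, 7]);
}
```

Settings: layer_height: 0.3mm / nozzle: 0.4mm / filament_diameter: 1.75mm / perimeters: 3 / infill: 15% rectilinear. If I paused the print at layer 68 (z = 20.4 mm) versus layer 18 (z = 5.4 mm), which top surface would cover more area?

layer 18 (z = 5.4 mm)

Layer 68 (z = 20.4): the 23×13.5 cube contributes its full rectangle (area 310.50 mm²); the 15×16.5 cube at (-2.5, 2.5) contributes its full rectangle (area 247.50 mm²); Subtracting the remaining from the first: starting from the 23×13.5 cube (310.50 mm²), the 15×16.5 cube at (-2.5, 2.5) partially overlaps it — only the 137.50 mm² overlap (of its 247.50 mm²) is removed, clipping the outline — area = 173.00 mm²; the cube at (-3, -2.5) (footprint 16.5×5.5) is included at this height (area 90.75 mm²); After the difference (first − rest): starting from that combined region (173.00 mm²), the 16.5×5.5 cube at (-3, -2.5) partially overlaps it — only the 34.25 mm² overlap (of its 90.75 mm²) is removed, clipping the outline — area = 138.75 mm². So its area = 138.75 mm². Layer 18 (z = 5.4): the 23×13.5 cube contributes its full rectangle (area 310.50 mm²); the cube at (-2.5, 2.5) is absent (z outside [8.5, 22]); After the difference (first − rest): none of the subtracted shapes is present at this height, so the 23×13.5 cube is unchanged — area = 310.50 mm²; the cube at (-3, -2.5) is absent (z outside [14, 21]); Subtracting the remaining from the first: none of the subtracted shapes is present at this height, so the result so far is unchanged — area = 310.50 mm². So its area = 310.50 mm². Layer 18 is larger (310.50 vs 138.75 mm²).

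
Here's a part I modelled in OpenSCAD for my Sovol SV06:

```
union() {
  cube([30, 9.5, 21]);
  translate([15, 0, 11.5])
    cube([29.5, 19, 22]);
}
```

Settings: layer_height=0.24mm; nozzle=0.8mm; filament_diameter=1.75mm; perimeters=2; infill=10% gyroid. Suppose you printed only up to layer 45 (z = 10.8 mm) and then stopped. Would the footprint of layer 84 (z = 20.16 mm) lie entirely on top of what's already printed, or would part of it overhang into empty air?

part overhangs

Compare the two slices. At z = 10.8: the 30×9.5 cube contributes its full rectangle (area 285.00 mm²); the cube at (15, 0) is absent (z outside [11.5, 33.5]); Taking the union: only the 30×9.5 cube is present, so the union is just that shape — area = 285.00 mm². At z = 20.16: the cube (footprint 30×9.5) is included at this height (area 285.00 mm²); the cube at (15, 0) is present — its section is the full 29.5×19 rectangle (area 560.50 mm²); Combining (union): the regions partially overlap — summed areas 845.50 mm² minus the doubly-counted overlap 142.50 mm² gives 703.00 mm² — area = 703.00 mm². Checking containment: at z = 20.16 the cross-section extends beyond the z = 10.8 cross-section by about 418.00 mm².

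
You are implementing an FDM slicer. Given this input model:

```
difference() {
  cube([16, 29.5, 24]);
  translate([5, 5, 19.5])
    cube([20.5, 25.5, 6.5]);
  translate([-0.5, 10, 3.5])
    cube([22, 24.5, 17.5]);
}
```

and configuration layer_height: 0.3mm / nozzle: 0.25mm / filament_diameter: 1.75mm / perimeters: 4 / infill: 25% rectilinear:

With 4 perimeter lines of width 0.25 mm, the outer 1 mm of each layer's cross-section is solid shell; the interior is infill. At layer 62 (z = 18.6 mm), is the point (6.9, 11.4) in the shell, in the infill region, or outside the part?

At z = 18.6 mm: the 16×29.5 cube contributes its full rectangle; the cube at (5, 5) is not intersected at this z (z outside [19.5, 26]); the cube at (-0.5, 10) (footprint 22×24.5) is included at this height; Taking the first minus the rest: starting from the 16×29.5 cube, the 22×24.5 cube at (-0.5, 10) partially overlaps it — only the 312.00 mm² overlap (of its 539.00 mm²) is removed, clipping the outline — 1 connected region. Overall, the cross-section is a single solid region. The nearest boundary edge runs (0.00, 10.00)→(16.00, 10.00); distance from the point to it = 1.40 mm. The point is not inside any of the regions above, so it lies outside the cross-section (1.40 mm from the nearest boundary).

outside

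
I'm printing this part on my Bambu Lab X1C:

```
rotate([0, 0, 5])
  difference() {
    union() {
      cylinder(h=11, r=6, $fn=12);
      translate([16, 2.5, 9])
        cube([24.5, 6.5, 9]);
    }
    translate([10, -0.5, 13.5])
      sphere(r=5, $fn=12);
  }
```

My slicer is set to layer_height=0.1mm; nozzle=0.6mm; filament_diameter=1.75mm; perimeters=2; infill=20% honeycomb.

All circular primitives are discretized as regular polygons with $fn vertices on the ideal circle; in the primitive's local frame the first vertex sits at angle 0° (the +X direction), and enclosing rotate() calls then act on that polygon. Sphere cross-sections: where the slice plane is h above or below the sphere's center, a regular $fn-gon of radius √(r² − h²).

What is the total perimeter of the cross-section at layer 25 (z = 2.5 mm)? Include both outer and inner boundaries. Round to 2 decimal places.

37.27 mm

At z = 2.5 mm: the cylinder: section is a regular 12-gon, circumradius r=6 (perimeter = 2·12·6.000·sin(180°/12) = 37.27 mm); the cube at (16, 2.5) does not reach this height (z outside [9, 18]); Merging all regions: only the r=6 cylinder is present, so the union is just that shape — boundary = 37.27 mm; the sphere at (10, -0.5) is not intersected at this z (|z−center|=11.000 > r=5); Subtracting the remaining from the first: none of the subtracted shapes is present at this height, so that combined region is unchanged — boundary = 37.27 mm; (whole slice rotated 5° about Z — lengths, areas and connectivity unchanged). Overall, the cross-section is a single solid region. Total boundary length (outer) = 37.27 mm.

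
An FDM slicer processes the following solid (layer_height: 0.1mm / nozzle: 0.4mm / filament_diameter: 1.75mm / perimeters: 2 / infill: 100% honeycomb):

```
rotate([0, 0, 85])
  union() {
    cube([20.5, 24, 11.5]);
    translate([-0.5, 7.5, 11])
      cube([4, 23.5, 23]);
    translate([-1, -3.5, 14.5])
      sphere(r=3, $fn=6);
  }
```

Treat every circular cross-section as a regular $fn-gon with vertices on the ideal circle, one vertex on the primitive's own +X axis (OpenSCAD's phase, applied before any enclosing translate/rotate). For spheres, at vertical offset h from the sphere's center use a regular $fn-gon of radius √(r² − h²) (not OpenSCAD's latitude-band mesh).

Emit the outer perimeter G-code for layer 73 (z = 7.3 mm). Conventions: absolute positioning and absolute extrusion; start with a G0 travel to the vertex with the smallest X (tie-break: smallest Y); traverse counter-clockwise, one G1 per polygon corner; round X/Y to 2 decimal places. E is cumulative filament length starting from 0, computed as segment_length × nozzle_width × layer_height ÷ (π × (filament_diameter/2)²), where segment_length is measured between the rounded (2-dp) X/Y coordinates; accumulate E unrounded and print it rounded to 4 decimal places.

At z = 7.3 mm: the 20.5×24 cube contributes its full rectangle; the cube at (-0.5, 7.5) does not reach this height (z outside [11, 34]); the sphere at (-1, -3.5) is not intersected at this z (|z−center|=7.200 > r=3); Taking the union: only the 20.5×24 cube is present, so the union is just that shape — 1 connected region; (rotated 85° about Z; rotation is an isometry so areas/perimeters/island counts are preserved). The outline is a single polygon with 4 vertices. Extrusion per mm of travel: 0.4 × 0.1 / (π × 0.875²) = 0.016630. Accumulating E over each segment gives final E = 1.4801.

G0 X-23.91 Y2.09 Z7.30
G1 X0.00 Y0.00 E0.3991
G1 X1.79 Y20.42 E0.7400
G1 X-22.12 Y22.51 E1.1392
G1 X-23.91 Y2.09 E1.4801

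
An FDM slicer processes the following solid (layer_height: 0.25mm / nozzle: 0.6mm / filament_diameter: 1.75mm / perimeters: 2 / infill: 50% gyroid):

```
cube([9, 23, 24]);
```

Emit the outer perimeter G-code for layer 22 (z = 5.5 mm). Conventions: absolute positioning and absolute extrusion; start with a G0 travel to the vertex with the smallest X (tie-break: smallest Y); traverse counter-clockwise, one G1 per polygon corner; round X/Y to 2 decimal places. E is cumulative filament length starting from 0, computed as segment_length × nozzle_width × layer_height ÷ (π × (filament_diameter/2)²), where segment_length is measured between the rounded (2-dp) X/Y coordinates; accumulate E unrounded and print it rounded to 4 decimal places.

G0 X0.00 Y0.00 Z5.50
G1 X9.00 Y0.00 E0.5613
G1 X9.00 Y23.00 E1.9956
G1 X0.00 Y23.00 E2.5569
G1 X0.00 Y0.00 E3.9912

At z = 5.5 mm: the cube is present — its section is the full 9×23 rectangle. The outline is a single polygon with 4 vertices. Extrusion per mm of travel: 0.6 × 0.25 / (π × 0.875²) = 0.062363. Accumulating E over each segment gives final E = 3.9912.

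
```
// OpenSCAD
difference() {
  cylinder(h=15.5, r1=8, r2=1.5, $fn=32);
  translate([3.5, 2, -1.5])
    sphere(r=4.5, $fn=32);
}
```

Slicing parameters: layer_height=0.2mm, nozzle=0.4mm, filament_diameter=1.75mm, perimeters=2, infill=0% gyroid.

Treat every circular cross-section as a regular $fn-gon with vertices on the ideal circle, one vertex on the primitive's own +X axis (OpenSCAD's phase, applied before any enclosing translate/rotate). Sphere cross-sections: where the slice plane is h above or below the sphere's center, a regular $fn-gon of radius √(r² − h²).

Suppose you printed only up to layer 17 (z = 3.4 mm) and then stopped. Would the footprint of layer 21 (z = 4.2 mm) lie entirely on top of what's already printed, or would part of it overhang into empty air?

entirely on top

Compare the two slices. At z = 3.4: the cone contributes a regular 32-gon of circumradius 6.574 (interpolated between r1=8 and r2=1.5 at t=0.219) (area = (32/2)·6.574²·sin(360°/32) = 134.91 mm²); the sphere at (3.5, 2) is absent (|z−center|=4.900 > r=4.5); Subtracting the remaining from the first: none of the subtracted shapes is present at this height, so the cone is unchanged — area = 134.91 mm². At z = 4.2: the cone (r1=8→r2=1.5) has section circumradius 6.239 here — a regular 32-gon (area = (32/2)·6.239²·sin(360°/32) = 121.49 mm²); the sphere at (3.5, 2) does not reach this height (|z−center|=5.700 > r=4.5); After the difference (first − rest): none of the subtracted shapes is present at this height, so the cone is unchanged — area = 121.49 mm². Checking containment: the cross-section at z = 4.2 is a subset of the cross-section at z = 3.4.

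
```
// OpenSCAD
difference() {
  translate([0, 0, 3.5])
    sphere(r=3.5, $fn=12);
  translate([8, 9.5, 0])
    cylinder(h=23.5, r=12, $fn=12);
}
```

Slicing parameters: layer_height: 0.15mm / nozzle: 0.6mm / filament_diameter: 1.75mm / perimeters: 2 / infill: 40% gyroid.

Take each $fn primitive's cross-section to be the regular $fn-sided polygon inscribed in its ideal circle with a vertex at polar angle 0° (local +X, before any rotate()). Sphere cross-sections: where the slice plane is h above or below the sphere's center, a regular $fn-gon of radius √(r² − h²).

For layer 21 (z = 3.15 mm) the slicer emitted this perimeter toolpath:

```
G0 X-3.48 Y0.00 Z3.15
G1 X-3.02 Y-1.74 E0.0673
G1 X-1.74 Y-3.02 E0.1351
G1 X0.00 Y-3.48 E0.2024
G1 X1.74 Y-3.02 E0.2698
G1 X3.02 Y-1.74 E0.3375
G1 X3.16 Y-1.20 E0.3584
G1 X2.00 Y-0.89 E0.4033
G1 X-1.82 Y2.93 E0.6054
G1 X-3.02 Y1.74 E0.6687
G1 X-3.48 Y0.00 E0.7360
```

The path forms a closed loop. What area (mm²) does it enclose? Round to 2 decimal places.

Apply the shoelace formula to the sequence of (X, Y) vertices; enclosed area = 23.90 mm².

23.90 mm²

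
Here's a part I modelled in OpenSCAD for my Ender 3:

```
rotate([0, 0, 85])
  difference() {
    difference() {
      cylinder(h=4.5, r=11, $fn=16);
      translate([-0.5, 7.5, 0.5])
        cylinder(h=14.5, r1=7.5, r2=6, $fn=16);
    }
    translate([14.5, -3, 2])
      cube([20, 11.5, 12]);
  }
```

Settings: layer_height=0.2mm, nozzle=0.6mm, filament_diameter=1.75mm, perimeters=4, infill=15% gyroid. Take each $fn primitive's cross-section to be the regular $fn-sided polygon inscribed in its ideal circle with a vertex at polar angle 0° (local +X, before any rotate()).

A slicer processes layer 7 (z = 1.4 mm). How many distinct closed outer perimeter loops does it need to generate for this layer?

1

At z = 1.4 mm: the cylinder: section is a regular 16-gon, circumradius r=11; the cone at (-0.5, 7.5) (r1=7.5→r2=6) has section circumradius 7.407 here — a regular 16-gon; Taking the first minus the rest: starting from the r=11 cylinder, the cone at (-0.5, 7.5) partially overlaps it — only the 119.86 mm² overlap (of its 167.96 mm²) is removed, clipping the outline — 1 connected region; the cube at (14.5, -3) is absent (z outside [2, 14]); After the difference (first − rest): none of the subtracted shapes is present at this height, so that combined region is unchanged — 1 connected region; (whole slice rotated 85° about Z — lengths, areas and connectivity unchanged). The result has 1 disconnected region.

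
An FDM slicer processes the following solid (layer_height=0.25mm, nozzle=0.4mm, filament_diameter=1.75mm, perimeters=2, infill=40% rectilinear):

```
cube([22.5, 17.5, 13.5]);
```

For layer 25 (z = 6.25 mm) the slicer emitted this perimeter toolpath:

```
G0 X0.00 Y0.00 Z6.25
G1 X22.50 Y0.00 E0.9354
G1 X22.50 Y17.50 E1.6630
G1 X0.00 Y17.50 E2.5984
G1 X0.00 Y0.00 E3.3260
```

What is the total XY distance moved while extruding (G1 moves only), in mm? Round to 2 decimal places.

80.00 mm

Sum the Euclidean lengths of each G1 segment: total = 80.00 mm.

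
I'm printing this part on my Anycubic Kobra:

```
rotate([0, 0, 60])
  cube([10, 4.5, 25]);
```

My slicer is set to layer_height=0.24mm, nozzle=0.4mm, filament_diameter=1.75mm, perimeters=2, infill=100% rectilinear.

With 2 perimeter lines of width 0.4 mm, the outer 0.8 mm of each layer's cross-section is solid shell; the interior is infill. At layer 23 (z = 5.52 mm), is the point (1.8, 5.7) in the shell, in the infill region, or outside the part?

infill

At z = 5.52 mm: the 10×4.5 cube contributes its full rectangle; (rotated 60° about Z; rotation is an isometry so areas/perimeters/island counts are preserved). Overall, the cross-section is a single solid region. Undo the 60° rotation: the query point maps to (5.836, 1.291) in the un-rotated model frame. The nearest boundary edge runs (0.00, 0.00)→(10.00, 0.00); distance from the point to it = 1.29 mm. The point is inside the cross-section and 1.29 mm from the nearest boundary — more than the 0.8 mm shell width (2 × 0.4), so it's in the infill interior.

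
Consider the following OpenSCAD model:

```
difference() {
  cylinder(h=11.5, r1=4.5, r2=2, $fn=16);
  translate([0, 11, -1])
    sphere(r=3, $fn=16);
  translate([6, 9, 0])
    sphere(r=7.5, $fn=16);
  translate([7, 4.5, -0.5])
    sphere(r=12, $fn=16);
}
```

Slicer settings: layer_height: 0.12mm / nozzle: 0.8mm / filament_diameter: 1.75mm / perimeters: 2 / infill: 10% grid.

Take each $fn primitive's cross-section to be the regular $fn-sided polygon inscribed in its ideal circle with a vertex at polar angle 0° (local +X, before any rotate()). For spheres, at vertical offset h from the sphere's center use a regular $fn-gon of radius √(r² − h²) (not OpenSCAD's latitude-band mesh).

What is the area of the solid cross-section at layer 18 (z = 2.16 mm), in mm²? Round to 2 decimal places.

2.76 mm²

At z = 2.16 mm: the cone (r1=4.5→r2=2) has section circumradius 4.030 here — a regular 16-gon (area = (16/2)·4.030²·sin(360°/16) = 49.73 mm²); the sphere at (0, 11) is not intersected at this z (|z−center|=3.160 > r=3); the sphere at (6, 9): section is a regular 16-gon, circumradius = √(r²−h²) = √(7.5²−2.16²) = 7.182 (area = (16/2)·7.182²·sin(360°/16) = 157.92 mm²); the sphere at (7, 4.5): section is a regular 16-gon, circumradius = √(r²−h²) = √(12²−2.66²) = 11.701 (area = (16/2)·11.701²·sin(360°/16) = 419.19 mm²); After the difference (first − rest): starting from the cone (49.73 mm²), the r=7.5 sphere at (6, 9) partially overlaps it — only the 0.36 mm² overlap (of its 157.92 mm²) is removed, clipping the outline; the r=12 sphere at (7, 4.5) partially overlaps it — only the 46.61 mm² overlap (of its 419.19 mm²) is removed, clipping the outline — area = 2.76 mm². Overall, the cross-section is a single solid region. Net area = 2.76 mm².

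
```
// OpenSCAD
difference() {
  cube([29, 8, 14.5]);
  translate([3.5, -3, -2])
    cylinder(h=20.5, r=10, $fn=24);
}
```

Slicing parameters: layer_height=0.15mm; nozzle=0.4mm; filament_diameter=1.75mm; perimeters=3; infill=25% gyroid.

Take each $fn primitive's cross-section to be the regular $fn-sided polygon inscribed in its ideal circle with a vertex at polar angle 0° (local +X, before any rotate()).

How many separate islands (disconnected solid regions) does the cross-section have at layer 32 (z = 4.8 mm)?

At z = 4.8 mm: the cube is present — its section is the full 29×8 rectangle; the cylinder at (3.5, -3): section is a regular 24-gon, circumradius r=10; After the difference (first − rest): starting from the 29×8 cube, the r=10 cylinder at (3.5, -3) partially overlaps it — only the 71.84 mm² overlap (of its 310.58 mm²) is removed, clipping the outline — 1 connected region. Overall, the cross-section is a single solid region. Island count = 1.

1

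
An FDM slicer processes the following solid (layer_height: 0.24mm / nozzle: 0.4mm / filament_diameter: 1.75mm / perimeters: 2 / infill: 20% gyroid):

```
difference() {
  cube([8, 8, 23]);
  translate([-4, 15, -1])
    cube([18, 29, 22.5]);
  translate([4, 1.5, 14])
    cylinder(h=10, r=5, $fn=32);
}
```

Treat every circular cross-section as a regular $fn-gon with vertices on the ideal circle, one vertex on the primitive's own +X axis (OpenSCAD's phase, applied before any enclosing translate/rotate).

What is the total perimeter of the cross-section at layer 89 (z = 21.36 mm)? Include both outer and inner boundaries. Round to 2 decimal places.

At z = 21.36 mm: the cube (footprint 8×8) is included at this height (perimeter 32.00 mm); the cube at (-4, 15) (footprint 18×29) is included at this height (perimeter 94.00 mm); the r=5 cylinder at (4, 1.5) contributes a regular 32-gon of circumradius 5 (perimeter = 2·32·5.000·sin(180°/32) = 31.37 mm); After the difference (first − rest): starting from the 8×8 cube, the 18×29 cube at (-4, 15) misses the remaining region (no effect); the r=5 cylinder at (4, 1.5) partially overlaps it — only the 47.03 mm² overlap (of its 78.04 mm²) is removed, clipping the outline — boundary = 24.37 mm. Overall, the cross-section is a single solid region. Total boundary length (outer) = 24.37 mm.

24.37 mm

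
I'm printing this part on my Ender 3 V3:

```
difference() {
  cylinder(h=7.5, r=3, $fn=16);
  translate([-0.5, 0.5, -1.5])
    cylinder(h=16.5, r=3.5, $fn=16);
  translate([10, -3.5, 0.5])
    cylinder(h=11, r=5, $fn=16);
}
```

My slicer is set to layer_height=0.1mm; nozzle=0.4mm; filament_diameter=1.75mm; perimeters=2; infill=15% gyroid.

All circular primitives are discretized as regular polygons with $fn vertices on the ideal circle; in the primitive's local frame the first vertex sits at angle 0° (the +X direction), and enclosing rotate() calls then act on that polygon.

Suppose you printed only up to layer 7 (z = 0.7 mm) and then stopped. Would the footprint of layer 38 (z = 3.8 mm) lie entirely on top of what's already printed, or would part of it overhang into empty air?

entirely on top

Compare the two slices. At z = 0.7: the cylinder: section is a regular 16-gon, circumradius r=3 (area = (16/2)·3.000²·sin(360°/16) = 27.55 mm²); the cylinder at (-0.5, 0.5): section is a regular 16-gon, circumradius r=3.5 (area = (16/2)·3.500²·sin(360°/16) = 37.50 mm²); the r=5 cylinder at (10, -3.5) gives a regular 16-gon of circumradius 5 (constant along its height) (area = (16/2)·5.000²·sin(360°/16) = 76.54 mm²); After the difference (first − rest): starting from the r=3 cylinder (27.55 mm²), the r=3.5 cylinder at (-0.5, 0.5) partially overlaps it — only the 26.82 mm² overlap (of its 37.50 mm²) is removed, clipping the outline; the r=5 cylinder at (10, -3.5) misses the remaining region (no effect) — area = 0.74 mm². At z = 3.8: the cylinder: section is a regular 16-gon, circumradius r=3 (area = (16/2)·3.000²·sin(360°/16) = 27.55 mm²); the r=3.5 cylinder at (-0.5, 0.5) gives a regular 16-gon of circumradius 3.5 (constant along its height) (area = (16/2)·3.500²·sin(360°/16) = 37.50 mm²); the r=5 cylinder at (10, -3.5) gives a regular 16-gon of circumradius 5 (constant along its height) (area = (16/2)·5.000²·sin(360°/16) = 76.54 mm²); After the difference (first − rest): starting from the r=3 cylinder (27.55 mm²), the r=3.5 cylinder at (-0.5, 0.5) partially overlaps it — only the 26.82 mm² overlap (of its 37.50 mm²) is removed, clipping the outline; the r=5 cylinder at (10, -3.5) misses the remaining region (no effect) — area = 0.74 mm². Checking containment: the cross-section at z = 3.8 is a subset of the cross-section at z = 0.7.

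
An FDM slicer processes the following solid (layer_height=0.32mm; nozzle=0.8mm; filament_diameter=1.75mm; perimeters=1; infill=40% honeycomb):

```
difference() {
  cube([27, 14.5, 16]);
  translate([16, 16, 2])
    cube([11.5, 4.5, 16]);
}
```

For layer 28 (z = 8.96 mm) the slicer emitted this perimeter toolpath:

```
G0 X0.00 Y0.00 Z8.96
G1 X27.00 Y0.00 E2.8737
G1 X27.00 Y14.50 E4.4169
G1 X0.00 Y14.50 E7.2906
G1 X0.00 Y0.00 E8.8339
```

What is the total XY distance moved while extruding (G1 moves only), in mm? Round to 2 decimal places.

Sum the Euclidean lengths of each G1 segment: total = 83.00 mm.

83.00 mm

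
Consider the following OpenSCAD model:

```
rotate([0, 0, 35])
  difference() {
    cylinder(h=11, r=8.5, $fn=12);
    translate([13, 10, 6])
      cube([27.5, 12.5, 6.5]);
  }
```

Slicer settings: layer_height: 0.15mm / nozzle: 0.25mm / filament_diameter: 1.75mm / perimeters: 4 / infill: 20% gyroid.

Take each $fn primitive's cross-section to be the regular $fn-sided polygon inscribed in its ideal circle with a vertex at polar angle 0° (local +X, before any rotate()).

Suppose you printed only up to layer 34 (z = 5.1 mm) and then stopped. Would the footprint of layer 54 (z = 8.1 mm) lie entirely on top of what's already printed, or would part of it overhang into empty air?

Compare the two slices. At z = 5.1: the r=8.5 cylinder contributes a regular 12-gon of circumradius 8.5 (area = (12/2)·8.500²·sin(360°/12) = 216.75 mm²); the cube at (13, 10) is not intersected at this z (z outside [6, 12.5]); Subtracting the remaining from the first: none of the subtracted shapes is present at this height, so the r=8.5 cylinder is unchanged — area = 216.75 mm²; (whole slice rotated 35° about Z — lengths, areas and connectivity unchanged). At z = 8.1: the r=8.5 cylinder contributes a regular 12-gon of circumradius 8.5 (area = (12/2)·8.500²·sin(360°/12) = 216.75 mm²); the cube at (13, 10) is present — its section is the full 27.5×12.5 rectangle (area 343.75 mm²); Subtracting the remaining from the first: starting from the r=8.5 cylinder (216.75 mm²), the 27.5×12.5 cube at (13, 10) misses the remaining region (no effect) — area = 216.75 mm²; (rotated 35° about Z; rotation is an isometry so areas/perimeters/island counts are preserved). Checking containment: the cross-section at z = 8.1 is a subset of the cross-section at z = 5.1.

entirely on top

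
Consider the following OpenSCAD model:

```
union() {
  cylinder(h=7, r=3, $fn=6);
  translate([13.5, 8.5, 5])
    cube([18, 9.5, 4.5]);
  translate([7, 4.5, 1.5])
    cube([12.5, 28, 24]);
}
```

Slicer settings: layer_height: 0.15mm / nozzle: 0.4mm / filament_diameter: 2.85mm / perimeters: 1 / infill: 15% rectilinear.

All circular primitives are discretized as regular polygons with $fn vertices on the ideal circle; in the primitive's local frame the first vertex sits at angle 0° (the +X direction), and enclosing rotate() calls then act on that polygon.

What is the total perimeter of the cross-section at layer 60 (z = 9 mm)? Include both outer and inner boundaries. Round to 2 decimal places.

At z = 9 mm: the cylinder is not intersected at this z (z outside [0, 7]); the cube at (13.5, 8.5) (footprint 18×9.5) is included at this height (perimeter 55.00 mm); the 12.5×28 cube at (7, 4.5) contributes its full rectangle (perimeter 81.00 mm); Taking the union: the regions partially overlap (shared area 57.00 mm²), so the edge portions inside another operand are dropped and the merged outline is re-measured after clipping — boundary = 105.00 mm. Overall, the cross-section is a single solid region. Total boundary length (outer) = 105.00 mm.

105.00 mm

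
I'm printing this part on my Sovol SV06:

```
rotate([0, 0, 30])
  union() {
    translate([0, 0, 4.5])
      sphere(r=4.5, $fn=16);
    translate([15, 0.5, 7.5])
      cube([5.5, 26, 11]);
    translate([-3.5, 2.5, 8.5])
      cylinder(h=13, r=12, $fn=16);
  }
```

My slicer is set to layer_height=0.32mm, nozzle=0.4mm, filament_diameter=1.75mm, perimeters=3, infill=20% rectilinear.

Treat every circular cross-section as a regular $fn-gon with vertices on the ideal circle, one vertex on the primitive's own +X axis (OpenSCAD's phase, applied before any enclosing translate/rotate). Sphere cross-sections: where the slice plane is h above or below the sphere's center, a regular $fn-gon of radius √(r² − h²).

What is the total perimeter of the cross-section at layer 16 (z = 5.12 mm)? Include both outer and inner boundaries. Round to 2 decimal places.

27.83 mm

At z = 5.12 mm: the r=4.5 sphere contributes a regular 16-gon of circumradius √(4.5²−0.62²) = 4.457 (perimeter = 2·16·4.457·sin(180°/16) = 27.83 mm); the cube at (15, 0.5) does not reach this height (z outside [7.5, 18.5]); the cylinder at (-3.5, 2.5) does not reach this height (z outside [8.5, 21.5]); Taking the union: only the r=4.5 sphere is present, so the union is just that shape — boundary = 27.83 mm; (whole slice rotated 30° about Z — lengths, areas and connectivity unchanged). Overall, the cross-section is a single solid region. Total boundary length (outer) = 27.83 mm.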